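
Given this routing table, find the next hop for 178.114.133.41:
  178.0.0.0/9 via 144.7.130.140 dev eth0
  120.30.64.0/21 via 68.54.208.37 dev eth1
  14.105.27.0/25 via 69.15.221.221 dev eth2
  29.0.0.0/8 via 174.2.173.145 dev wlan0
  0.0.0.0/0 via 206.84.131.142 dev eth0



Longest prefix match for 178.114.133.41:
  /9 178.0.0.0: MATCH
  /21 120.30.64.0: no
  /25 14.105.27.0: no
  /8 29.0.0.0: no
  /0 0.0.0.0: MATCH
Selected: next-hop 144.7.130.140 via eth0 (matched /9)


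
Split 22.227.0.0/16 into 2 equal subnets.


New prefix = 16 + 1 = 17
Each subnet has 32768 addresses
  22.227.0.0/17
  22.227.128.0/17
Subnets: 22.227.0.0/17, 22.227.128.0/17


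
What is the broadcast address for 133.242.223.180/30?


Network: 133.242.223.180/30
Host bits = 2
Set all host bits to 1:
Broadcast: 133.242.223.183


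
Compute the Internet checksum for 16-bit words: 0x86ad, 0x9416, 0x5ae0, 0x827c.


Sum all words (with carry folding):
+ 0x86ad = 0x86ad
+ 0x9416 = 0x1ac4
+ 0x5ae0 = 0x75a4
+ 0x827c = 0xf820
One's complement: ~0xf820
Checksum = 0x07df


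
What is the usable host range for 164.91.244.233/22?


Network: 164.91.244.0
Broadcast: 164.91.247.255
First usable = network + 1
Last usable = broadcast - 1
Range: 164.91.244.1 to 164.91.247.254


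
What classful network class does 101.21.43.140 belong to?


First octet: 101
Binary: 01100101
0xxxxxxx -> Class A (1-126)
Class A, default mask 255.0.0.0 (/8)


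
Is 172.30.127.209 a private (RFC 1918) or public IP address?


RFC 1918 private ranges:
  10.0.0.0/8 (10.0.0.0 - 10.255.255.255)
  172.16.0.0/12 (172.16.0.0 - 172.31.255.255)
  192.168.0.0/16 (192.168.0.0 - 192.168.255.255)
Private (in 172.16.0.0/12)


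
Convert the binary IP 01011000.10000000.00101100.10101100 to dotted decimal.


01011000 = 88
10000000 = 128
00101100 = 44
10101100 = 172
IP: 88.128.44.172


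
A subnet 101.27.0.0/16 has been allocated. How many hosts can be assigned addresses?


Host bits = 32 - 16 = 16
Total addresses = 2^16 = 65536
Usable = total - 2 (network and broadcast)
Usable hosts: 65534


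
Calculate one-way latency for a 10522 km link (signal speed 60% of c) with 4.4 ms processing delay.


Speed = 0.6 * 3e5 km/s = 180000 km/s
Propagation delay = 10522 / 180000 = 0.0585 s = 58.4556 ms
Processing delay = 4.4 ms
Total one-way latency = 62.8556 ms


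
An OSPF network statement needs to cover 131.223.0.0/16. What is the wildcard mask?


Subnet mask: 255.255.0.0
Wildcard = 255.255.255.255 - subnet mask
255 - 255 = 0
255 - 255 = 0
255 - 0 = 255
255 - 0 = 255
Wildcard: 0.0.255.255


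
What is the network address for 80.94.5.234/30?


IP:   01010000.01011110.00000101.11101010
Mask: 11111111.11111111.11111111.11111100
AND operation:
Net:  01010000.01011110.00000101.11101000
Network: 80.94.5.232/30


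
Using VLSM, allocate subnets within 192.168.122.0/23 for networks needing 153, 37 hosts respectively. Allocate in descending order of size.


153 hosts -> /24 (254 usable): 192.168.122.0/24
37 hosts -> /26 (62 usable): 192.168.123.0/26
Allocation: 192.168.122.0/24 (153 hosts, 254 usable); 192.168.123.0/26 (37 hosts, 62 usable)


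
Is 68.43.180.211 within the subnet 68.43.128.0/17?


Subnet network: 68.43.128.0
Test IP AND mask: 68.43.128.0
Yes, 68.43.180.211 is in 68.43.128.0/17


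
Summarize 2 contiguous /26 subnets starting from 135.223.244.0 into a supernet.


Original prefix: /26
Number of subnets: 2 = 2^1
New prefix = 26 - 1 = 25
Supernet: 135.223.244.0/25


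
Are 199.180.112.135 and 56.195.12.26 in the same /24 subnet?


Mask: 255.255.255.0
199.180.112.135 AND mask = 199.180.112.0
56.195.12.26 AND mask = 56.195.12.0
No, different subnets (199.180.112.0 vs 56.195.12.0)


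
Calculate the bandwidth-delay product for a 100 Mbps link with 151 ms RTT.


BDP = bandwidth * RTT
= 100 Mbps * 151 ms
= 100 * 1e6 * 151 / 1000 bits
= 15100000 bits
= 1887500 bytes
= 1843.2617 KB
BDP = 15100000 bits (1887500 bytes)


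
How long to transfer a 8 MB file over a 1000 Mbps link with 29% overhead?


Effective throughput = 1000 * (1 - 29/100) = 710 Mbps
File size in Mb = 8 * 8 = 64 Mb
Time = 64 / 710
Time = 0.0901 seconds


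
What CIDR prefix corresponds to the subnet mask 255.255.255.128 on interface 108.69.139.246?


Binary: 11111111.11111111.11111111.10000000
Count leading 1s
Prefix: /25


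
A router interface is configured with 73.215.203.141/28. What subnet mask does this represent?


/28 means 28 network bits, 4 host bits
Binary: 11111111111111111111111111110000
Mask: 255.255.255.240


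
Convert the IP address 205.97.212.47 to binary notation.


205 = 11001101
97 = 01100001
212 = 11010100
47 = 00101111
Binary: 11001101.01100001.11010100.00101111


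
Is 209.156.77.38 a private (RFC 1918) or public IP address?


RFC 1918 private ranges:
  10.0.0.0/8 (10.0.0.0 - 10.255.255.255)
  172.16.0.0/12 (172.16.0.0 - 172.31.255.255)
  192.168.0.0/16 (192.168.0.0 - 192.168.255.255)
Public (not in any RFC 1918 range)


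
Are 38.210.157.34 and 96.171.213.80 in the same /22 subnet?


Mask: 255.255.252.0
38.210.157.34 AND mask = 38.210.156.0
96.171.213.80 AND mask = 96.171.212.0
No, different subnets (38.210.156.0 vs 96.171.212.0)


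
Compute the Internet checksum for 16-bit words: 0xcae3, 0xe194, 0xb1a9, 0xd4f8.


Sum all words (with carry folding):
+ 0xcae3 = 0xcae3
+ 0xe194 = 0xac78
+ 0xb1a9 = 0x5e22
+ 0xd4f8 = 0x331b
One's complement: ~0x331b
Checksum = 0xcce4


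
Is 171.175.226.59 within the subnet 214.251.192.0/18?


Subnet network: 214.251.192.0
Test IP AND mask: 171.175.192.0
No, 171.175.226.59 is not in 214.251.192.0/18


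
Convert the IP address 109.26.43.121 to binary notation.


109 = 01101101
26 = 00011010
43 = 00101011
121 = 01111001
Binary: 01101101.00011010.00101011.01111001


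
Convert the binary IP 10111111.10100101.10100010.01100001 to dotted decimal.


10111111 = 191
10100101 = 165
10100010 = 162
01100001 = 97
IP: 191.165.162.97


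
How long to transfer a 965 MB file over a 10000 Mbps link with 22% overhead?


Effective throughput = 10000 * (1 - 22/100) = 7800 Mbps
File size in Mb = 965 * 8 = 7720 Mb
Time = 7720 / 7800
Time = 0.9897 seconds


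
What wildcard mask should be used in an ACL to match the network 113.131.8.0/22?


Subnet mask: 255.255.252.0
Wildcard = 255.255.255.255 - subnet mask
255 - 255 = 0
255 - 255 = 0
255 - 252 = 3
255 - 0 = 255
Wildcard: 0.0.3.255


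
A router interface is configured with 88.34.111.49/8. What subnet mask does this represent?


/8 means 8 network bits, 24 host bits
Binary: 11111111000000000000000000000000
Mask: 255.0.0.0


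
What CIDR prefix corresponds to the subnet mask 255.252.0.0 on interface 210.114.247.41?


Binary: 11111111.11111100.00000000.00000000
Count leading 1s
Prefix: /14


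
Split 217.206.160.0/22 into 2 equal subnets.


New prefix = 22 + 1 = 23
Each subnet has 512 addresses
  217.206.160.0/23
  217.206.162.0/23
Subnets: 217.206.160.0/23, 217.206.162.0/23


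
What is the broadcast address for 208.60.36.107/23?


Network: 208.60.36.0/23
Host bits = 9
Set all host bits to 1:
Broadcast: 208.60.37.255


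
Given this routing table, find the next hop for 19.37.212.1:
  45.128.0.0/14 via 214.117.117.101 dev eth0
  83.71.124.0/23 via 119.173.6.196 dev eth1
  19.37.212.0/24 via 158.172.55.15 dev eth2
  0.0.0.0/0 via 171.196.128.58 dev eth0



Longest prefix match for 19.37.212.1:
  /14 45.128.0.0: no
  /23 83.71.124.0: no
  /24 19.37.212.0: MATCH
  /0 0.0.0.0: MATCH
Selected: next-hop 158.172.55.15 via eth2 (matched /24)


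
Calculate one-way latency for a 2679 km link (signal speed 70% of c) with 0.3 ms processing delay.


Speed = 0.7 * 3e5 km/s = 210000 km/s
Propagation delay = 2679 / 210000 = 0.0128 s = 12.7571 ms
Processing delay = 0.3 ms
Total one-way latency = 13.0571 ms


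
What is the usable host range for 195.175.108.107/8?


Network: 195.0.0.0
Broadcast: 195.255.255.255
First usable = network + 1
Last usable = broadcast - 1
Range: 195.0.0.1 to 195.255.255.254


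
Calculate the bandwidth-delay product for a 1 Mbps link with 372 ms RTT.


BDP = bandwidth * RTT
= 1 Mbps * 372 ms
= 1 * 1e6 * 372 / 1000 bits
= 372000 bits
= 46500 bytes
= 45.4102 KB
BDP = 372000 bits (46500 bytes)


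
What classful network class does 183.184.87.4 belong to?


First octet: 183
Binary: 10110111
10xxxxxx -> Class B (128-191)
Class B, default mask 255.255.0.0 (/16)


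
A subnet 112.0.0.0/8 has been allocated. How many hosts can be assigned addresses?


Host bits = 32 - 8 = 24
Total addresses = 2^24 = 16777216
Usable = total - 2 (network and broadcast)
Usable hosts: 16777214


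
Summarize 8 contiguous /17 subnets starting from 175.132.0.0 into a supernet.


Original prefix: /17
Number of subnets: 8 = 2^3
New prefix = 17 - 3 = 14
Supernet: 175.132.0.0/14


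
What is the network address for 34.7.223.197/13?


IP:   00100010.00000111.11011111.11000101
Mask: 11111111.11111000.00000000.00000000
AND operation:
Net:  00100010.00000000.00000000.00000000
Network: 34.0.0.0/13


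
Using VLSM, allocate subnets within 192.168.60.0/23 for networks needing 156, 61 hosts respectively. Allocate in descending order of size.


156 hosts -> /24 (254 usable): 192.168.60.0/24
61 hosts -> /26 (62 usable): 192.168.61.0/26
Allocation: 192.168.60.0/24 (156 hosts, 254 usable); 192.168.61.0/26 (61 hosts, 62 usable)


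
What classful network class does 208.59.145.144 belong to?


First octet: 208
Binary: 11010000
110xxxxx -> Class C (192-223)
Class C, default mask 255.255.255.0 (/24)


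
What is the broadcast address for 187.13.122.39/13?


Network: 187.8.0.0/13
Host bits = 19
Set all host bits to 1:
Broadcast: 187.15.255.255


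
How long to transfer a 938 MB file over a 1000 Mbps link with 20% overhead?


Effective throughput = 1000 * (1 - 20/100) = 800 Mbps
File size in Mb = 938 * 8 = 7504 Mb
Time = 7504 / 800
Time = 9.38 seconds


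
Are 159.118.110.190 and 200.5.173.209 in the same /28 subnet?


Mask: 255.255.255.240
159.118.110.190 AND mask = 159.118.110.176
200.5.173.209 AND mask = 200.5.173.208
No, different subnets (159.118.110.176 vs 200.5.173.208)


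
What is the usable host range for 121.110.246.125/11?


Network: 121.96.0.0
Broadcast: 121.127.255.255
First usable = network + 1
Last usable = broadcast - 1
Range: 121.96.0.1 to 121.127.255.254


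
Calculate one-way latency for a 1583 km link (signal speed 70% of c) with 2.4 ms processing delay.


Speed = 0.7 * 3e5 km/s = 210000 km/s
Propagation delay = 1583 / 210000 = 0.0075 s = 7.5381 ms
Processing delay = 2.4 ms
Total one-way latency = 9.9381 ms


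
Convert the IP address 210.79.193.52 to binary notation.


210 = 11010010
79 = 01001111
193 = 11000001
52 = 00110100
Binary: 11010010.01001111.11000001.00110100


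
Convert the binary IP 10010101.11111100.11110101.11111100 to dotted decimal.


10010101 = 149
11111100 = 252
11110101 = 245
11111100 = 252
IP: 149.252.245.252


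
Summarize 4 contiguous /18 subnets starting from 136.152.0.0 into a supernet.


Original prefix: /18
Number of subnets: 4 = 2^2
New prefix = 18 - 2 = 16
Supernet: 136.152.0.0/16


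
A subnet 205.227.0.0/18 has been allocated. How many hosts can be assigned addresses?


Host bits = 32 - 18 = 14
Total addresses = 2^14 = 16384
Usable = total - 2 (network and broadcast)
Usable hosts: 16382


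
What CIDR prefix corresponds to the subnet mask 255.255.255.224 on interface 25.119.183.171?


Binary: 11111111.11111111.11111111.11100000
Count leading 1s
Prefix: /27


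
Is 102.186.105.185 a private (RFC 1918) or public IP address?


RFC 1918 private ranges:
  10.0.0.0/8 (10.0.0.0 - 10.255.255.255)
  172.16.0.0/12 (172.16.0.0 - 172.31.255.255)
  192.168.0.0/16 (192.168.0.0 - 192.168.255.255)
Public (not in any RFC 1918 range)


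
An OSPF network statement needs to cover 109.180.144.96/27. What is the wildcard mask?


Subnet mask: 255.255.255.224
Wildcard = 255.255.255.255 - subnet mask
255 - 255 = 0
255 - 255 = 0
255 - 255 = 0
255 - 224 = 31
Wildcard: 0.0.0.31


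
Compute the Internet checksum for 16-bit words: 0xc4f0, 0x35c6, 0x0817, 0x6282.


Sum all words (with carry folding):
+ 0xc4f0 = 0xc4f0
+ 0x35c6 = 0xfab6
+ 0x0817 = 0x02ce
+ 0x6282 = 0x6550
One's complement: ~0x6550
Checksum = 0x9aaf


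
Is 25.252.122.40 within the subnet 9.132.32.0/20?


Subnet network: 9.132.32.0
Test IP AND mask: 25.252.112.0
No, 25.252.122.40 is not in 9.132.32.0/20


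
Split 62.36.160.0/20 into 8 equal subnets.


New prefix = 20 + 3 = 23
Each subnet has 512 addresses
  62.36.160.0/23
  62.36.162.0/23
  62.36.164.0/23
  62.36.166.0/23
  62.36.168.0/23
  62.36.170.0/23
  62.36.172.0/23
  62.36.174.0/23
Subnets: 62.36.160.0/23, 62.36.162.0/23, 62.36.164.0/23, 62.36.166.0/23, 62.36.168.0/23, 62.36.170.0/23, 62.36.172.0/23, 62.36.174.0/23


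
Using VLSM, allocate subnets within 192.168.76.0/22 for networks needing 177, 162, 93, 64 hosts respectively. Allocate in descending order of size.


177 hosts -> /24 (254 usable): 192.168.76.0/24
162 hosts -> /24 (254 usable): 192.168.77.0/24
93 hosts -> /25 (126 usable): 192.168.78.0/25
64 hosts -> /25 (126 usable): 192.168.78.128/25
Allocation: 192.168.76.0/24 (177 hosts, 254 usable); 192.168.77.0/24 (162 hosts, 254 usable); 192.168.78.0/25 (93 hosts, 126 usable); 192.168.78.128/25 (64 hosts, 126 usable)


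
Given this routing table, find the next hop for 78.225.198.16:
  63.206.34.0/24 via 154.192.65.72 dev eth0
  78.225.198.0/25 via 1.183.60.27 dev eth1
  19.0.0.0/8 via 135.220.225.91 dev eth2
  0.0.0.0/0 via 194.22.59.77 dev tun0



Longest prefix match for 78.225.198.16:
  /24 63.206.34.0: no
  /25 78.225.198.0: MATCH
  /8 19.0.0.0: no
  /0 0.0.0.0: MATCH
Selected: next-hop 1.183.60.27 via eth1 (matched /25)


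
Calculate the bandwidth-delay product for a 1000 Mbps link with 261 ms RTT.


BDP = bandwidth * RTT
= 1000 Mbps * 261 ms
= 1000 * 1e6 * 261 / 1000 bits
= 261000000 bits
= 32625000 bytes
= 31860.3516 KB
BDP = 261000000 bits (32625000 bytes)


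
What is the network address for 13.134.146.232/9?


IP:   00001101.10000110.10010010.11101000
Mask: 11111111.10000000.00000000.00000000
AND operation:
Net:  00001101.10000000.00000000.00000000
Network: 13.128.0.0/9


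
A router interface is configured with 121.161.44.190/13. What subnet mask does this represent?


/13 means 13 network bits, 19 host bits
Binary: 11111111111110000000000000000000
Mask: 255.248.0.0


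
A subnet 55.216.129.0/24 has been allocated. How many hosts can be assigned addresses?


Host bits = 32 - 24 = 8
Total addresses = 2^8 = 256
Usable = total - 2 (network and broadcast)
Usable hosts: 254


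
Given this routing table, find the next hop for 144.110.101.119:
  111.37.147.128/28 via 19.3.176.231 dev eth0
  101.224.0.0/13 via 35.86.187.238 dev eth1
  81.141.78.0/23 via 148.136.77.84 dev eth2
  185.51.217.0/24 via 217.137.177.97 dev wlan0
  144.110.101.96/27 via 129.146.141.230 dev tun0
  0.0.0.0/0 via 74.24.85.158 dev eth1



Longest prefix match for 144.110.101.119:
  /28 111.37.147.128: no
  /13 101.224.0.0: no
  /23 81.141.78.0: no
  /24 185.51.217.0: no
  /27 144.110.101.96: MATCH
  /0 0.0.0.0: MATCH
Selected: next-hop 129.146.141.230 via tun0 (matched /27)


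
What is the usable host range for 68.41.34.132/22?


Network: 68.41.32.0
Broadcast: 68.41.35.255
First usable = network + 1
Last usable = broadcast - 1
Range: 68.41.32.1 to 68.41.35.254


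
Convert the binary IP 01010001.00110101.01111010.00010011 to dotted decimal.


01010001 = 81
00110101 = 53
01111010 = 122
00010011 = 19
IP: 81.53.122.19


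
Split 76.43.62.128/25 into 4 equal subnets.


New prefix = 25 + 2 = 27
Each subnet has 32 addresses
  76.43.62.128/27
  76.43.62.160/27
  76.43.62.192/27
  76.43.62.224/27
Subnets: 76.43.62.128/27, 76.43.62.160/27, 76.43.62.192/27, 76.43.62.224/27


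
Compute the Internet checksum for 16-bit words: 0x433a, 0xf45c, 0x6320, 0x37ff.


Sum all words (with carry folding):
+ 0x433a = 0x433a
+ 0xf45c = 0x3797
+ 0x6320 = 0x9ab7
+ 0x37ff = 0xd2b6
One's complement: ~0xd2b6
Checksum = 0x2d49


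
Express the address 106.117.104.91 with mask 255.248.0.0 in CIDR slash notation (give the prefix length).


Binary: 11111111.11111000.00000000.00000000
Count leading 1s
Prefix: /13


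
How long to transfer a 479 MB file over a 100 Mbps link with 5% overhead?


Effective throughput = 100 * (1 - 5/100) = 95 Mbps
File size in Mb = 479 * 8 = 3832 Mb
Time = 3832 / 95
Time = 40.3368 seconds


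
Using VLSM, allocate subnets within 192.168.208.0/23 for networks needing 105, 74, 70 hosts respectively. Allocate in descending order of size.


105 hosts -> /25 (126 usable): 192.168.208.0/25
74 hosts -> /25 (126 usable): 192.168.208.128/25
70 hosts -> /25 (126 usable): 192.168.209.0/25
Allocation: 192.168.208.0/25 (105 hosts, 126 usable); 192.168.208.128/25 (74 hosts, 126 usable); 192.168.209.0/25 (70 hosts, 126 usable)


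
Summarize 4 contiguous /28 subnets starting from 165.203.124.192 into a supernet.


Original prefix: /28
Number of subnets: 4 = 2^2
New prefix = 28 - 2 = 26
Supernet: 165.203.124.192/26


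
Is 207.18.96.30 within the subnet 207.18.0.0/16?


Subnet network: 207.18.0.0
Test IP AND mask: 207.18.0.0
Yes, 207.18.96.30 is in 207.18.0.0/16


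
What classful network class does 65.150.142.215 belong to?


First octet: 65
Binary: 01000001
0xxxxxxx -> Class A (1-126)
Class A, default mask 255.0.0.0 (/8)


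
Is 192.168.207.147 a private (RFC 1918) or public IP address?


RFC 1918 private ranges:
  10.0.0.0/8 (10.0.0.0 - 10.255.255.255)
  172.16.0.0/12 (172.16.0.0 - 172.31.255.255)
  192.168.0.0/16 (192.168.0.0 - 192.168.255.255)
Private (in 192.168.0.0/16)


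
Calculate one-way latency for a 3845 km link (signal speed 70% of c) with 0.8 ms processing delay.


Speed = 0.7 * 3e5 km/s = 210000 km/s
Propagation delay = 3845 / 210000 = 0.0183 s = 18.3095 ms
Processing delay = 0.8 ms
Total one-way latency = 19.1095 ms


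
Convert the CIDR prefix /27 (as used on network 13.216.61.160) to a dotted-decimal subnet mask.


/27 means 27 network bits, 5 host bits
Binary: 11111111111111111111111111100000
Mask: 255.255.255.224


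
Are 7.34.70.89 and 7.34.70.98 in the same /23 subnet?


Mask: 255.255.254.0
7.34.70.89 AND mask = 7.34.70.0
7.34.70.98 AND mask = 7.34.70.0
Yes, same subnet (7.34.70.0)


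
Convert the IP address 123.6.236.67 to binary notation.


123 = 01111011
6 = 00000110
236 = 11101100
67 = 01000011
Binary: 01111011.00000110.11101100.01000011


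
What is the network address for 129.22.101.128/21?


IP:   10000001.00010110.01100101.10000000
Mask: 11111111.11111111.11111000.00000000
AND operation:
Net:  10000001.00010110.01100000.00000000
Network: 129.22.96.0/21


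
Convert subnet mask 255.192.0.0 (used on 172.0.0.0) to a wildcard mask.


Subnet mask: 255.192.0.0
Wildcard = 255.255.255.255 - subnet mask
255 - 255 = 0
255 - 192 = 63
255 - 0 = 255
255 - 0 = 255
Wildcard: 0.63.255.255


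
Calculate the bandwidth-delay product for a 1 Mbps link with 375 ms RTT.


BDP = bandwidth * RTT
= 1 Mbps * 375 ms
= 1 * 1e6 * 375 / 1000 bits
= 375000 bits
= 46875 bytes
= 45.7764 KB
BDP = 375000 bits (46875 bytes)


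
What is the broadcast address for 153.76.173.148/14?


Network: 153.76.0.0/14
Host bits = 18
Set all host bits to 1:
Broadcast: 153.79.255.255


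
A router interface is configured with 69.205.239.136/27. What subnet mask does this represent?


/27 means 27 network bits, 5 host bits
Binary: 11111111111111111111111111100000
Mask: 255.255.255.224


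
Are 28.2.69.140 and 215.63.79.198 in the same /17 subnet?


Mask: 255.255.128.0
28.2.69.140 AND mask = 28.2.0.0
215.63.79.198 AND mask = 215.63.0.0
No, different subnets (28.2.0.0 vs 215.63.0.0)


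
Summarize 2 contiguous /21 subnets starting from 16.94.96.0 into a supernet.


Original prefix: /21
Number of subnets: 2 = 2^1
New prefix = 21 - 1 = 20
Supernet: 16.94.96.0/20


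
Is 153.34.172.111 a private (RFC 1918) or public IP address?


RFC 1918 private ranges:
  10.0.0.0/8 (10.0.0.0 - 10.255.255.255)
  172.16.0.0/12 (172.16.0.0 - 172.31.255.255)
  192.168.0.0/16 (192.168.0.0 - 192.168.255.255)
Public (not in any RFC 1918 range)


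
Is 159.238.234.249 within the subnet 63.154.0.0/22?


Subnet network: 63.154.0.0
Test IP AND mask: 159.238.232.0
No, 159.238.234.249 is not in 63.154.0.0/22


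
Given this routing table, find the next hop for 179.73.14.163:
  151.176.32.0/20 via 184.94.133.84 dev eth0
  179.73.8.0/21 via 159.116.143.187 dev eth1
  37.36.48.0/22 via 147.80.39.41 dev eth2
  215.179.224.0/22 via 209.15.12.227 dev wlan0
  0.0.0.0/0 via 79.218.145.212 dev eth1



Longest prefix match for 179.73.14.163:
  /20 151.176.32.0: no
  /21 179.73.8.0: MATCH
  /22 37.36.48.0: no
  /22 215.179.224.0: no
  /0 0.0.0.0: MATCH
Selected: next-hop 159.116.143.187 via eth1 (matched /21)


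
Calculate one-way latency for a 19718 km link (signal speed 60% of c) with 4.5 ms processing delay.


Speed = 0.6 * 3e5 km/s = 180000 km/s
Propagation delay = 19718 / 180000 = 0.1095 s = 109.5444 ms
Processing delay = 4.5 ms
Total one-way latency = 114.0444 ms


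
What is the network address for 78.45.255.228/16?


IP:   01001110.00101101.11111111.11100100
Mask: 11111111.11111111.00000000.00000000
AND operation:
Net:  01001110.00101101.00000000.00000000
Network: 78.45.0.0/16


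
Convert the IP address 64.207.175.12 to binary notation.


64 = 01000000
207 = 11001111
175 = 10101111
12 = 00001100
Binary: 01000000.11001111.10101111.00001100


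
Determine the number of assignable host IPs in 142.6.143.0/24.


Host bits = 32 - 24 = 8
Total addresses = 2^8 = 256
Usable = total - 2 (network and broadcast)
Usable hosts: 254


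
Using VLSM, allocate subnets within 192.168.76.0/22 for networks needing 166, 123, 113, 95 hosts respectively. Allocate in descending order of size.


166 hosts -> /24 (254 usable): 192.168.76.0/24
123 hosts -> /25 (126 usable): 192.168.77.0/25
113 hosts -> /25 (126 usable): 192.168.77.128/25
95 hosts -> /25 (126 usable): 192.168.78.0/25
Allocation: 192.168.76.0/24 (166 hosts, 254 usable); 192.168.77.0/25 (123 hosts, 126 usable); 192.168.77.128/25 (113 hosts, 126 usable); 192.168.78.0/25 (95 hosts, 126 usable)


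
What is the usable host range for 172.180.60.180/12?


Network: 172.176.0.0
Broadcast: 172.191.255.255
First usable = network + 1
Last usable = broadcast - 1
Range: 172.176.0.1 to 172.191.255.254


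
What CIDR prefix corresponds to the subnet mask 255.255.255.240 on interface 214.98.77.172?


Binary: 11111111.11111111.11111111.11110000
Count leading 1s
Prefix: /28


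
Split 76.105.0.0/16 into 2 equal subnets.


New prefix = 16 + 1 = 17
Each subnet has 32768 addresses
  76.105.0.0/17
  76.105.128.0/17
Subnets: 76.105.0.0/17, 76.105.128.0/17


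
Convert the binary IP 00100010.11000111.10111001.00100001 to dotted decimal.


00100010 = 34
11000111 = 199
10111001 = 185
00100001 = 33
IP: 34.199.185.33


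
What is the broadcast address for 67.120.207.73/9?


Network: 67.0.0.0/9
Host bits = 23
Set all host bits to 1:
Broadcast: 67.127.255.255


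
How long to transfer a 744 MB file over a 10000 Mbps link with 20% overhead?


Effective throughput = 10000 * (1 - 20/100) = 8000 Mbps
File size in Mb = 744 * 8 = 5952 Mb
Time = 5952 / 8000
Time = 0.744 seconds


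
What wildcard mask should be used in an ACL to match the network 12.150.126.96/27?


Subnet mask: 255.255.255.224
Wildcard = 255.255.255.255 - subnet mask
255 - 255 = 0
255 - 255 = 0
255 - 255 = 0
255 - 224 = 31
Wildcard: 0.0.0.31


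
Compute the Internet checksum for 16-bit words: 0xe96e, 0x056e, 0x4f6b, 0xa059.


Sum all words (with carry folding):
+ 0xe96e = 0xe96e
+ 0x056e = 0xeedc
+ 0x4f6b = 0x3e48
+ 0xa059 = 0xdea1
One's complement: ~0xdea1
Checksum = 0x215e


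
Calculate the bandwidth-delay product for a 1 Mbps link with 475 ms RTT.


BDP = bandwidth * RTT
= 1 Mbps * 475 ms
= 1 * 1e6 * 475 / 1000 bits
= 475000 bits
= 59375 bytes
= 57.9834 KB
BDP = 475000 bits (59375 bytes)


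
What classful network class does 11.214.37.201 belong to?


First octet: 11
Binary: 00001011
0xxxxxxx -> Class A (1-126)
Class A, default mask 255.0.0.0 (/8)


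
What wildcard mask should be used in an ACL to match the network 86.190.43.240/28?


Subnet mask: 255.255.255.240
Wildcard = 255.255.255.255 - subnet mask
255 - 255 = 0
255 - 255 = 0
255 - 255 = 0
255 - 240 = 15
Wildcard: 0.0.0.15


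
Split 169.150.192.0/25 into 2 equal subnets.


New prefix = 25 + 1 = 26
Each subnet has 64 addresses
  169.150.192.0/26
  169.150.192.64/26
Subnets: 169.150.192.0/26, 169.150.192.64/26


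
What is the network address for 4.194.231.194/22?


IP:   00000100.11000010.11100111.11000010
Mask: 11111111.11111111.11111100.00000000
AND operation:
Net:  00000100.11000010.11100100.00000000
Network: 4.194.228.0/22


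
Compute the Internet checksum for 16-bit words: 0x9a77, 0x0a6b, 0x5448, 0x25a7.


Sum all words (with carry folding):
+ 0x9a77 = 0x9a77
+ 0x0a6b = 0xa4e2
+ 0x5448 = 0xf92a
+ 0x25a7 = 0x1ed2
One's complement: ~0x1ed2
Checksum = 0xe12d


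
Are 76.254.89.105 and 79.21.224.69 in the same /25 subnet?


Mask: 255.255.255.128
76.254.89.105 AND mask = 76.254.89.0
79.21.224.69 AND mask = 79.21.224.0
No, different subnets (76.254.89.0 vs 79.21.224.0)


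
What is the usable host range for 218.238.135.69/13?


Network: 218.232.0.0
Broadcast: 218.239.255.255
First usable = network + 1
Last usable = broadcast - 1
Range: 218.232.0.1 to 218.239.255.254


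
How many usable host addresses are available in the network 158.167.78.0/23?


Host bits = 32 - 23 = 9
Total addresses = 2^9 = 512
Usable = total - 2 (network and broadcast)
Usable hosts: 510


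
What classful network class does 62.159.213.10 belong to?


First octet: 62
Binary: 00111110
0xxxxxxx -> Class A (1-126)
Class A, default mask 255.0.0.0 (/8)


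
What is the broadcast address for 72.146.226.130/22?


Network: 72.146.224.0/22
Host bits = 10
Set all host bits to 1:
Broadcast: 72.146.227.255


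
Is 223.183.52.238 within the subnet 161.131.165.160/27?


Subnet network: 161.131.165.160
Test IP AND mask: 223.183.52.224
No, 223.183.52.238 is not in 161.131.165.160/27


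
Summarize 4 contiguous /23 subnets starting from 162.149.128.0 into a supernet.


Original prefix: /23
Number of subnets: 4 = 2^2
New prefix = 23 - 2 = 21
Supernet: 162.149.128.0/21


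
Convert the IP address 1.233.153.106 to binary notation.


1 = 00000001
233 = 11101001
153 = 10011001
106 = 01101010
Binary: 00000001.11101001.10011001.01101010


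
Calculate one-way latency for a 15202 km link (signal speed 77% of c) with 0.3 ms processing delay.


Speed = 0.77 * 3e5 km/s = 231000 km/s
Propagation delay = 15202 / 231000 = 0.0658 s = 65.8095 ms
Processing delay = 0.3 ms
Total one-way latency = 66.1095 ms


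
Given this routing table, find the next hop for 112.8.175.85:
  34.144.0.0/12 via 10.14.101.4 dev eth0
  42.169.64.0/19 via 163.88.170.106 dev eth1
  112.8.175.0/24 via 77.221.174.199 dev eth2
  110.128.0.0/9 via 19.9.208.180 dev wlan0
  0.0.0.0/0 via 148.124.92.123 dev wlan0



Longest prefix match for 112.8.175.85:
  /12 34.144.0.0: no
  /19 42.169.64.0: no
  /24 112.8.175.0: MATCH
  /9 110.128.0.0: no
  /0 0.0.0.0: MATCH
Selected: next-hop 77.221.174.199 via eth2 (matched /24)


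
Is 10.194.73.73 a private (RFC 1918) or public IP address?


RFC 1918 private ranges:
  10.0.0.0/8 (10.0.0.0 - 10.255.255.255)
  172.16.0.0/12 (172.16.0.0 - 172.31.255.255)
  192.168.0.0/16 (192.168.0.0 - 192.168.255.255)
Private (in 10.0.0.0/8)


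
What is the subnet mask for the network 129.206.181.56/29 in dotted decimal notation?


/29 means 29 network bits, 3 host bits
Binary: 11111111111111111111111111111000
Mask: 255.255.255.248


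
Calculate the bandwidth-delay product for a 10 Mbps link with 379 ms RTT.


BDP = bandwidth * RTT
= 10 Mbps * 379 ms
= 10 * 1e6 * 379 / 1000 bits
= 3790000 bits
= 473750 bytes
= 462.6465 KB
BDP = 3790000 bits (473750 bytes)


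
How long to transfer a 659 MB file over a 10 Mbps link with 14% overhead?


Effective throughput = 10 * (1 - 14/100) = 8.6 Mbps
File size in Mb = 659 * 8 = 5272 Mb
Time = 5272 / 8.6
Time = 613.0233 seconds


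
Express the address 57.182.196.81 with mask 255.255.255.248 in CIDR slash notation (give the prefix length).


Binary: 11111111.11111111.11111111.11111000
Count leading 1s
Prefix: /29


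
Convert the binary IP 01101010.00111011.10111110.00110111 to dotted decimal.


01101010 = 106
00111011 = 59
10111110 = 190
00110111 = 55
IP: 106.59.190.55


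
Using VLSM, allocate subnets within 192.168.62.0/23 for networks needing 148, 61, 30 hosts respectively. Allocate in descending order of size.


148 hosts -> /24 (254 usable): 192.168.62.0/24
61 hosts -> /26 (62 usable): 192.168.63.0/26
30 hosts -> /27 (30 usable): 192.168.63.64/27
Allocation: 192.168.62.0/24 (148 hosts, 254 usable); 192.168.63.0/26 (61 hosts, 62 usable); 192.168.63.64/27 (30 hosts, 30 usable)


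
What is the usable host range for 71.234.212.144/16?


Network: 71.234.0.0
Broadcast: 71.234.255.255
First usable = network + 1
Last usable = broadcast - 1
Range: 71.234.0.1 to 71.234.255.254


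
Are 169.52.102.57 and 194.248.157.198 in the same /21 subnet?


Mask: 255.255.248.0
169.52.102.57 AND mask = 169.52.96.0
194.248.157.198 AND mask = 194.248.152.0
No, different subnets (169.52.96.0 vs 194.248.152.0)


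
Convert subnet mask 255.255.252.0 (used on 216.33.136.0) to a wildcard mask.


Subnet mask: 255.255.252.0
Wildcard = 255.255.255.255 - subnet mask
255 - 255 = 0
255 - 255 = 0
255 - 252 = 3
255 - 0 = 255
Wildcard: 0.0.3.255


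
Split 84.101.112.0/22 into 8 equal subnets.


New prefix = 22 + 3 = 25
Each subnet has 128 addresses
  84.101.112.0/25
  84.101.112.128/25
  84.101.113.0/25
  84.101.113.128/25
  84.101.114.0/25
  84.101.114.128/25
  84.101.115.0/25
  84.101.115.128/25
Subnets: 84.101.112.0/25, 84.101.112.128/25, 84.101.113.0/25, 84.101.113.128/25, 84.101.114.0/25, 84.101.114.128/25, 84.101.115.0/25, 84.101.115.128/25


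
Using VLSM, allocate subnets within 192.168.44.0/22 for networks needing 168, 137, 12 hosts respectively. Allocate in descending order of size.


168 hosts -> /24 (254 usable): 192.168.44.0/24
137 hosts -> /24 (254 usable): 192.168.45.0/24
12 hosts -> /28 (14 usable): 192.168.46.0/28
Allocation: 192.168.44.0/24 (168 hosts, 254 usable); 192.168.45.0/24 (137 hosts, 254 usable); 192.168.46.0/28 (12 hosts, 14 usable)


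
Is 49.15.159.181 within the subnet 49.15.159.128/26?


Subnet network: 49.15.159.128
Test IP AND mask: 49.15.159.128
Yes, 49.15.159.181 is in 49.15.159.128/26


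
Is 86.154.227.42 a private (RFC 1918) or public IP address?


RFC 1918 private ranges:
  10.0.0.0/8 (10.0.0.0 - 10.255.255.255)
  172.16.0.0/12 (172.16.0.0 - 172.31.255.255)
  192.168.0.0/16 (192.168.0.0 - 192.168.255.255)
Public (not in any RFC 1918 range)


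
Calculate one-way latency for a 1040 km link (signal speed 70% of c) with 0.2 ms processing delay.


Speed = 0.7 * 3e5 km/s = 210000 km/s
Propagation delay = 1040 / 210000 = 0.005 s = 4.9524 ms
Processing delay = 0.2 ms
Total one-way latency = 5.1524 ms


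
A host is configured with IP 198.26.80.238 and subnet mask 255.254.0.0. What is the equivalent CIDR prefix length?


Binary: 11111111.11111110.00000000.00000000
Count leading 1s
Prefix: /15


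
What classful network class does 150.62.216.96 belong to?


First octet: 150
Binary: 10010110
10xxxxxx -> Class B (128-191)
Class B, default mask 255.255.0.0 (/16)


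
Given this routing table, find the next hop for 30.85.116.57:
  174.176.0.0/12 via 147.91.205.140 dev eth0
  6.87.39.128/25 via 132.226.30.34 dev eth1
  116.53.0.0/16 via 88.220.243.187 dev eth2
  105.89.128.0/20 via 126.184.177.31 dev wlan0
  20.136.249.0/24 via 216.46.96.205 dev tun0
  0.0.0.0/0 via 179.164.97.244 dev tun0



Longest prefix match for 30.85.116.57:
  /12 174.176.0.0: no
  /25 6.87.39.128: no
  /16 116.53.0.0: no
  /20 105.89.128.0: no
  /24 20.136.249.0: no
  /0 0.0.0.0: MATCH
Selected: next-hop 179.164.97.244 via tun0 (matched /0)


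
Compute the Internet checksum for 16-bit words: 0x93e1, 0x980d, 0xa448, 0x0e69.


Sum all words (with carry folding):
+ 0x93e1 = 0x93e1
+ 0x980d = 0x2bef
+ 0xa448 = 0xd037
+ 0x0e69 = 0xdea0
One's complement: ~0xdea0
Checksum = 0x215f


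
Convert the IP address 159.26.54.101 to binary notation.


159 = 10011111
26 = 00011010
54 = 00110110
101 = 01100101
Binary: 10011111.00011010.00110110.01100101


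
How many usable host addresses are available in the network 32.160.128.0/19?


Host bits = 32 - 19 = 13
Total addresses = 2^13 = 8192
Usable = total - 2 (network and broadcast)
Usable hosts: 8190


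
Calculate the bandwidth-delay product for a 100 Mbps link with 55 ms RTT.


BDP = bandwidth * RTT
= 100 Mbps * 55 ms
= 100 * 1e6 * 55 / 1000 bits
= 5500000 bits
= 687500 bytes
= 671.3867 KB
BDP = 5500000 bits (687500 bytes)


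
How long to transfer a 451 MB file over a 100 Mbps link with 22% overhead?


Effective throughput = 100 * (1 - 22/100) = 78 Mbps
File size in Mb = 451 * 8 = 3608 Mb
Time = 3608 / 78
Time = 46.2564 seconds


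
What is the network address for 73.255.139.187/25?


IP:   01001001.11111111.10001011.10111011
Mask: 11111111.11111111.11111111.10000000
AND operation:
Net:  01001001.11111111.10001011.10000000
Network: 73.255.139.128/25


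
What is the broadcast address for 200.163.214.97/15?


Network: 200.162.0.0/15
Host bits = 17
Set all host bits to 1:
Broadcast: 200.163.255.255


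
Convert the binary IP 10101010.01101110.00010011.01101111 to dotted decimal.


10101010 = 170
01101110 = 110
00010011 = 19
01101111 = 111
IP: 170.110.19.111


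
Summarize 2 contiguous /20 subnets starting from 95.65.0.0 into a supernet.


Original prefix: /20
Number of subnets: 2 = 2^1
New prefix = 20 - 1 = 19
Supernet: 95.65.0.0/19


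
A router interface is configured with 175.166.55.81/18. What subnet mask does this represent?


/18 means 18 network bits, 14 host bits
Binary: 11111111111111111100000000000000
Mask: 255.255.192.0


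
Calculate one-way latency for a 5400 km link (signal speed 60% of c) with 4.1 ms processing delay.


Speed = 0.6 * 3e5 km/s = 180000 km/s
Propagation delay = 5400 / 180000 = 0.03 s = 30 ms
Processing delay = 4.1 ms
Total one-way latency = 34.1 ms


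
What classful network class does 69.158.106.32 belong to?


First octet: 69
Binary: 01000101
0xxxxxxx -> Class A (1-126)
Class A, default mask 255.0.0.0 (/8)


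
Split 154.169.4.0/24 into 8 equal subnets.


New prefix = 24 + 3 = 27
Each subnet has 32 addresses
  154.169.4.0/27
  154.169.4.32/27
  154.169.4.64/27
  154.169.4.96/27
  154.169.4.128/27
  154.169.4.160/27
  154.169.4.192/27
  154.169.4.224/27
Subnets: 154.169.4.0/27, 154.169.4.32/27, 154.169.4.64/27, 154.169.4.96/27, 154.169.4.128/27, 154.169.4.160/27, 154.169.4.192/27, 154.169.4.224/27


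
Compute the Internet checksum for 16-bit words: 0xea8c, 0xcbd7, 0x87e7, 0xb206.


Sum all words (with carry folding):
+ 0xea8c = 0xea8c
+ 0xcbd7 = 0xb664
+ 0x87e7 = 0x3e4c
+ 0xb206 = 0xf052
One's complement: ~0xf052
Checksum = 0x0fad


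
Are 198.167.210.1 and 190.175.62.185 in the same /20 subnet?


Mask: 255.255.240.0
198.167.210.1 AND mask = 198.167.208.0
190.175.62.185 AND mask = 190.175.48.0
No, different subnets (198.167.208.0 vs 190.175.48.0)


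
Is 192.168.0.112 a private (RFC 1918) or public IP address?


RFC 1918 private ranges:
  10.0.0.0/8 (10.0.0.0 - 10.255.255.255)
  172.16.0.0/12 (172.16.0.0 - 172.31.255.255)
  192.168.0.0/16 (192.168.0.0 - 192.168.255.255)
Private (in 192.168.0.0/16)


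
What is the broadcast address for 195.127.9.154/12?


Network: 195.112.0.0/12
Host bits = 20
Set all host bits to 1:
Broadcast: 195.127.255.255


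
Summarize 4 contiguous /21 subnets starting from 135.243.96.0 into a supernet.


Original prefix: /21
Number of subnets: 4 = 2^2
New prefix = 21 - 2 = 19
Supernet: 135.243.96.0/19


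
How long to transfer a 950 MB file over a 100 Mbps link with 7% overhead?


Effective throughput = 100 * (1 - 7/100) = 93 Mbps
File size in Mb = 950 * 8 = 7600 Mb
Time = 7600 / 93
Time = 81.7204 seconds


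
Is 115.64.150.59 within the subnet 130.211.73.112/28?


Subnet network: 130.211.73.112
Test IP AND mask: 115.64.150.48
No, 115.64.150.59 is not in 130.211.73.112/28


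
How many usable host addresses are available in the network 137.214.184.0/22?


Host bits = 32 - 22 = 10
Total addresses = 2^10 = 1024
Usable = total - 2 (network and broadcast)
Usable hosts: 1022


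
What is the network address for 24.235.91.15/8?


IP:   00011000.11101011.01011011.00001111
Mask: 11111111.00000000.00000000.00000000
AND operation:
Net:  00011000.00000000.00000000.00000000
Network: 24.0.0.0/8


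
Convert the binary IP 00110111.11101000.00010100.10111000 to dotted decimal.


00110111 = 55
11101000 = 232
00010100 = 20
10111000 = 184
IP: 55.232.20.184


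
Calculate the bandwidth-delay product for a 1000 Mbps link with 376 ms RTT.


BDP = bandwidth * RTT
= 1000 Mbps * 376 ms
= 1000 * 1e6 * 376 / 1000 bits
= 376000000 bits
= 47000000 bytes
= 45898.4375 KB
BDP = 376000000 bits (47000000 bytes)


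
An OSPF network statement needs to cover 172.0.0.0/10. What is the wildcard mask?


Subnet mask: 255.192.0.0
Wildcard = 255.255.255.255 - subnet mask
255 - 255 = 0
255 - 192 = 63
255 - 0 = 255
255 - 0 = 255
Wildcard: 0.63.255.255


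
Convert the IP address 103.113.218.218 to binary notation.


103 = 01100111
113 = 01110001
218 = 11011010
218 = 11011010
Binary: 01100111.01110001.11011010.11011010


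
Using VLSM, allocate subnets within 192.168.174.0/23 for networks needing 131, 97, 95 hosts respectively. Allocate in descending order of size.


131 hosts -> /24 (254 usable): 192.168.174.0/24
97 hosts -> /25 (126 usable): 192.168.175.0/25
95 hosts -> /25 (126 usable): 192.168.175.128/25
Allocation: 192.168.174.0/24 (131 hosts, 254 usable); 192.168.175.0/25 (97 hosts, 126 usable); 192.168.175.128/25 (95 hosts, 126 usable)


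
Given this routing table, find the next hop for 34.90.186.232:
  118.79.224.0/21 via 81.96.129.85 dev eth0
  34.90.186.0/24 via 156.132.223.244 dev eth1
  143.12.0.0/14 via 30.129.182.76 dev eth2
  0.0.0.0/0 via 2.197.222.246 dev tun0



Longest prefix match for 34.90.186.232:
  /21 118.79.224.0: no
  /24 34.90.186.0: MATCH
  /14 143.12.0.0: no
  /0 0.0.0.0: MATCH
Selected: next-hop 156.132.223.244 via eth1 (matched /24)


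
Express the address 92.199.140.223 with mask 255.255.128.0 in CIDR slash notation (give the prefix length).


Binary: 11111111.11111111.10000000.00000000
Count leading 1s
Prefix: /17


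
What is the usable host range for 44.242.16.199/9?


Network: 44.128.0.0
Broadcast: 44.255.255.255
First usable = network + 1
Last usable = broadcast - 1
Range: 44.128.0.1 to 44.255.255.254


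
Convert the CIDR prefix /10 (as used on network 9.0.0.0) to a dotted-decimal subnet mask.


/10 means 10 network bits, 22 host bits
Binary: 11111111110000000000000000000000
Mask: 255.192.0.0


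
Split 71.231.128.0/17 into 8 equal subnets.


New prefix = 17 + 3 = 20
Each subnet has 4096 addresses
  71.231.128.0/20
  71.231.144.0/20
  71.231.160.0/20
  71.231.176.0/20
  71.231.192.0/20
  71.231.208.0/20
  71.231.224.0/20
  71.231.240.0/20
Subnets: 71.231.128.0/20, 71.231.144.0/20, 71.231.160.0/20, 71.231.176.0/20, 71.231.192.0/20, 71.231.208.0/20, 71.231.224.0/20, 71.231.240.0/20
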